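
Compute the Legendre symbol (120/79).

-1

(120/79)
  = (41/79)    [120 ≡ 41 mod 79]
  = (79/41)    [QR: 41 ≡ 1 mod 4, sign kept]
  = (38/41)    [79 ≡ 38 mod 41]
  = (19/41)    [41 ≡ 1 mod 8 ⇒ (2/41) = +1]
  = (41/19)    [QR: 41 ≡ 1 mod 4, sign kept]
  = (3/19)    [41 ≡ 3 mod 19]
  = -(19/3)    [QR: both ≡ 3 mod 4, sign flips]
  = -(1/3)    [19 ≡ 1 mod 3]
  = -1    [(1/3) = 1]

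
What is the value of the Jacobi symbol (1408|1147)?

(1408|1147)
  = (261|1147)    [1408 ≡ 261 mod 1147]
  = (1147|261)    [QR: 261 ≡ 1 mod 4, sign kept]
  = (103|261)    [1147 ≡ 103 mod 261]
  = (261|103)    [QR: 261 ≡ 1 mod 4, sign kept]
  = (55|103)    [261 ≡ 55 mod 103]
  = -(103|55)    [QR: both ≡ 3 mod 4, sign flips]
  = -(48|55)    [103 ≡ 48 mod 55]
  = -(3|55)    [55 ≡ 7 mod 8 ⇒ (2|55)^4 = +1]
  = (55|3)    [QR: both ≡ 3 mod 4, sign flips]
  = (1|3)    [55 ≡ 1 mod 3]
  = 1    [(1|3) = 1]

1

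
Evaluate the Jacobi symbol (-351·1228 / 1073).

-1

By multiplicativity, (-351·1228 / 1073) = (-351 / 1073)·(1228 / 1073).
First factor (-351 / 1073):
Reduce the numerator: -351 ≡ 722 (mod 1073), so (-351 / 1073) = (722 / 1073).
Factor out 2: 722 = 2·361. Since 1073 ≡ 1 (mod 8), (2 / 1073) = +1. Now have (361 / 1073).
361 ≡ 1 (mod 4), so quadratic reciprocity gives (361 / 1073) = (1073 / 361). Reduce: 1073 ≡ 351 (mod 361). Now have (351 / 361).
361 ≡ 1 (mod 4), so quadratic reciprocity gives (351 / 361) = (361 / 351). Reduce: 361 ≡ 10 (mod 351). Now have (10 / 351).
Factor out 2: 10 = 2·5. Since 351 ≡ 7 (mod 8), (2 / 351) = +1. Now have (5 / 351).
5 ≡ 1 (mod 4), so quadratic reciprocity gives (5 / 351) = (351 / 5). Reduce: 351 ≡ 1 (mod 5). Now have (1 / 5).
(1 / 5) = 1. Collecting the sign factors: 1.
Second factor (1228 / 1073):
Reduce the numerator: 1228 ≡ 155 (mod 1073), so (1228 / 1073) = (155 / 1073).
1073 ≡ 1 (mod 4), so quadratic reciprocity gives (155 / 1073) = (1073 / 155). Reduce: 1073 ≡ 143 (mod 155). Now have (143 / 155).
Both 143 ≡ 3 and 155 ≡ 3 (mod 4), so reciprocity gives (143 / 155) = -(155 / 143). Reduce: 155 ≡ 12 (mod 143). Now have -(12 / 143).
Factor out 2: 12 = 2^2·3. Since 143 ≡ 7 (mod 8), (2 / 143) = +1, and (2 / 143)^2 = +1. Now have -(3 / 143).
Both 3 ≡ 3 and 143 ≡ 3 (mod 4), so reciprocity gives (3 / 143) = -(143 / 3). Reduce: 143 ≡ 2 (mod 3). Now have (2 / 3).
Factor out 2: 2 = 2. Since 3 ≡ 3 (mod 8), (2 / 3) = -1. Now have -(1 / 3).
(1 / 3) = 1. Collecting the sign factors: -1.
Product: (1)·(-1) = -1.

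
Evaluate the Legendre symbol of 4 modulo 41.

Factor out 2: 4 = 2^2. Since 41 ≡ 1 (mod 8), (2/41) = +1, and (2/41)^2 = +1. Now have (1/41).
(1/41) = 1. Collecting the sign factors: 1.

1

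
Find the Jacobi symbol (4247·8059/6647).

-1

By multiplicativity, (4247·8059/6647) = (4247/6647)·(8059/6647).
First factor (4247/6647):
Both 4247 ≡ 3 and 6647 ≡ 3 (mod 4), so reciprocity gives (4247/6647) = -(6647/4247). Reduce: 6647 ≡ 2400 (mod 4247). Now have -(2400/4247).
Factor out 2: 2400 = 2^5·75. Since 4247 ≡ 7 (mod 8), (2/4247) = +1, and (2/4247)^5 = +1. Now have -(75/4247).
Both 75 ≡ 3 and 4247 ≡ 3 (mod 4), so reciprocity gives (75/4247) = -(4247/75). Reduce: 4247 ≡ 47 (mod 75). Now have (47/75).
Both 47 ≡ 3 and 75 ≡ 3 (mod 4), so reciprocity gives (47/75) = -(75/47). Reduce: 75 ≡ 28 (mod 47). Now have -(28/47).
Factor out 2: 28 = 2^2·7. Since 47 ≡ 7 (mod 8), (2/47) = +1, and (2/47)^2 = +1. Now have -(7/47).
Both 7 ≡ 3 and 47 ≡ 3 (mod 4), so reciprocity gives (7/47) = -(47/7). Reduce: 47 ≡ 5 (mod 7). Now have (5/7).
5 ≡ 1 (mod 4), so quadratic reciprocity gives (5/7) = (7/5). Reduce: 7 ≡ 2 (mod 5). Now have (2/5).
Factor out 2: 2 = 2. Since 5 ≡ 5 (mod 8), (2/5) = -1. Now have -(1/5).
(1/5) = 1. Collecting the sign factors: -1.
Second factor (8059/6647):
Reduce the numerator: 8059 ≡ 1412 (mod 6647), so (8059/6647) = (1412/6647).
Factor out 2: 1412 = 2^2·353. Since 6647 ≡ 7 (mod 8), (2/6647) = +1, and (2/6647)^2 = +1. Now have (353/6647).
353 ≡ 1 (mod 4), so quadratic reciprocity gives (353/6647) = (6647/353). Reduce: 6647 ≡ 293 (mod 353). Now have (293/353).
293 ≡ 1 (mod 4), so quadratic reciprocity gives (293/353) = (353/293). Reduce: 353 ≡ 60 (mod 293). Now have (60/293).
Factor out 2: 60 = 2^2·15. Since 293 ≡ 5 (mod 8), (2/293) = -1, and (2/293)^2 = +1. Now have (15/293).
293 ≡ 1 (mod 4), so quadratic reciprocity gives (15/293) = (293/15). Reduce: 293 ≡ 8 (mod 15). Now have (8/15).
Factor out 2: 8 = 2^3. Since 15 ≡ 7 (mod 8), (2/15) = +1, and (2/15)^3 = +1. Now have (1/15).
(1/15) = 1. Collecting the sign factors: 1.
Product: (-1)·(1) = -1.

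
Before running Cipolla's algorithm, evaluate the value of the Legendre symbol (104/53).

-1

Reduce the numerator: 104 ≡ 51 (mod 53), so (104/53) = (51/53).
53 ≡ 1 (mod 4), so quadratic reciprocity gives (51/53) = (53/51). Reduce: 53 ≡ 2 (mod 51). Now have (2/51).
Factor out 2: 2 = 2. Since 51 ≡ 3 (mod 8), (2/51) = -1. Now have -(1/51).
(1/51) = 1. Collecting the sign factors: -1.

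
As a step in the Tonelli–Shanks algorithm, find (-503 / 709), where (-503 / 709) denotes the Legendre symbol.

(-503 / 709)
  = (503 / 709)    [709 ≡ 1 mod 4 ⇒ (-1 / 709) = +1]
  = (709 / 503)    [QR: 709 ≡ 1 mod 4, sign kept]
  = (206 / 503)    [709 ≡ 206 mod 503]
  = (103 / 503)    [503 ≡ 7 mod 8 ⇒ (2 / 503) = +1]
  = -(503 / 103)    [QR: both ≡ 3 mod 4, sign flips]
  = -(91 / 103)    [503 ≡ 91 mod 103]
  = (103 / 91)    [QR: both ≡ 3 mod 4, sign flips]
  = (12 / 91)    [103 ≡ 12 mod 91]
  = (3 / 91)    [91 ≡ 3 mod 8 ⇒ (2 / 91)^2 = +1]
  = -(91 / 3)    [QR: both ≡ 3 mod 4, sign flips]
  = -(1 / 3)    [91 ≡ 1 mod 3]
  = -1    [(1 / 3) = 1]

-1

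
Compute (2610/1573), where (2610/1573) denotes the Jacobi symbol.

Reduce the numerator: 2610 ≡ 1037 (mod 1573), so (2610/1573) = (1037/1573).
1037 ≡ 1 (mod 4), so quadratic reciprocity gives (1037/1573) = (1573/1037). Reduce: 1573 ≡ 536 (mod 1037). Now have (536/1037).
Factor out 2: 536 = 2^3·67. Since 1037 ≡ 5 (mod 8), (2/1037) = -1, and (2/1037)^3 = -1. Now have -(67/1037).
1037 ≡ 1 (mod 4), so quadratic reciprocity gives (67/1037) = (1037/67). Reduce: 1037 ≡ 32 (mod 67). Now have -(32/67).
Factor out 2: 32 = 2^5. Since 67 ≡ 3 (mod 8), (2/67) = -1, and (2/67)^5 = -1. Now have (1/67).
(1/67) = 1. Collecting the sign factors: 1.

1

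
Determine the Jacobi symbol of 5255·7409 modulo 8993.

-1

By multiplicativity, (5255·7409/8993) = (5255/8993)·(7409/8993).
First factor (5255/8993):
(5255/8993)
  = (8993/5255)    [QR: 8993 ≡ 1 mod 4, sign kept]
  = (3738/5255)    [8993 ≡ 3738 mod 5255]
  = (1869/5255)    [5255 ≡ 7 mod 8 ⇒ (2/5255) = +1]
  = (5255/1869)    [QR: 1869 ≡ 1 mod 4, sign kept]
  = (1517/1869)    [5255 ≡ 1517 mod 1869]
  = (1869/1517)    [QR: 1517 ≡ 1 mod 4, sign kept]
  = (352/1517)    [1869 ≡ 352 mod 1517]
  = -(11/1517)    [1517 ≡ 5 mod 8 ⇒ (2/1517)^5 = -1]
  = -(1517/11)    [QR: 1517 ≡ 1 mod 4, sign kept]
  = -(10/11)    [1517 ≡ 10 mod 11]
  = (5/11)    [11 ≡ 3 mod 8 ⇒ (2/11) = -1]
  = (11/5)    [QR: 5 ≡ 1 mod 4, sign kept]
  = (1/5)    [11 ≡ 1 mod 5]
  = 1    [(1/5) = 1]
Second factor (7409/8993):
(7409/8993)
  = (8993/7409)    [QR: 7409 ≡ 1 mod 4, sign kept]
  = (1584/7409)    [8993 ≡ 1584 mod 7409]
  = (99/7409)    [7409 ≡ 1 mod 8 ⇒ (2/7409)^4 = +1]
  = (7409/99)    [QR: 7409 ≡ 1 mod 4, sign kept]
  = (83/99)    [7409 ≡ 83 mod 99]
  = -(99/83)    [QR: both ≡ 3 mod 4, sign flips]
  = -(16/83)    [99 ≡ 16 mod 83]
  = -(1/83)    [83 ≡ 3 mod 8 ⇒ (2/83)^4 = +1]
  = -1    [(1/83) = 1]
Product: (1)·(-1) = -1.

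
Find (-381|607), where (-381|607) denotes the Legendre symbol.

(-381|607)
  = -(381|607)    [607 ≡ 3 mod 4 ⇒ (-1|607) = -1]
  = -(607|381)    [QR: 381 ≡ 1 mod 4, sign kept]
  = -(226|381)    [607 ≡ 226 mod 381]
  = (113|381)    [381 ≡ 5 mod 8 ⇒ (2|381) = -1]
  = (381|113)    [QR: 113 ≡ 1 mod 4, sign kept]
  = (42|113)    [381 ≡ 42 mod 113]
  = (21|113)    [113 ≡ 1 mod 8 ⇒ (2|113) = +1]
  = (113|21)    [QR: 21 ≡ 1 mod 4, sign kept]
  = (8|21)    [113 ≡ 8 mod 21]
  = -(1|21)    [21 ≡ 5 mod 8 ⇒ (2|21)^3 = -1]
  = -1    [(1|21) = 1]

-1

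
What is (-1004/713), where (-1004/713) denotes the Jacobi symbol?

(-1004/713)
  = (1004/713)    [713 ≡ 1 mod 4 ⇒ (-1/713) = +1]
  = (291/713)    [1004 ≡ 291 mod 713]
  = (713/291)    [QR: 713 ≡ 1 mod 4, sign kept]
  = (131/291)    [713 ≡ 131 mod 291]
  = -(291/131)    [QR: both ≡ 3 mod 4, sign flips]
  = -(29/131)    [291 ≡ 29 mod 131]
  = -(131/29)    [QR: 29 ≡ 1 mod 4, sign kept]
  = -(15/29)    [131 ≡ 15 mod 29]
  = -(29/15)    [QR: 29 ≡ 1 mod 4, sign kept]
  = -(14/15)    [29 ≡ 14 mod 15]
  = -(7/15)    [15 ≡ 7 mod 8 ⇒ (2/15) = +1]
  = (15/7)    [QR: both ≡ 3 mod 4, sign flips]
  = (1/7)    [15 ≡ 1 mod 7]
  = 1    [(1/7) = 1]

1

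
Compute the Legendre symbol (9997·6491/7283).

-1

By multiplicativity, (9997·6491/7283) = (9997/7283)·(6491/7283).
First factor (9997/7283):
(9997/7283)
  = (2714/7283)    [9997 ≡ 2714 mod 7283]
  = -(1357/7283)    [7283 ≡ 3 mod 8 ⇒ (2/7283) = -1]
  = -(7283/1357)    [QR: 1357 ≡ 1 mod 4, sign kept]
  = -(498/1357)    [7283 ≡ 498 mod 1357]
  = (249/1357)    [1357 ≡ 5 mod 8 ⇒ (2/1357) = -1]
  = (1357/249)    [QR: 249 ≡ 1 mod 4, sign kept]
  = (112/249)    [1357 ≡ 112 mod 249]
  = (7/249)    [249 ≡ 1 mod 8 ⇒ (2/249)^4 = +1]
  = (249/7)    [QR: 249 ≡ 1 mod 4, sign kept]
  = (4/7)    [249 ≡ 4 mod 7]
  = (1/7)    [7 ≡ 7 mod 8 ⇒ (2/7)^2 = +1]
  = 1    [(1/7) = 1]
Second factor (6491/7283):
(6491/7283)
  = -(7283/6491)    [QR: both ≡ 3 mod 4, sign flips]
  = -(792/6491)    [7283 ≡ 792 mod 6491]
  = (99/6491)    [6491 ≡ 3 mod 8 ⇒ (2/6491)^3 = -1]
  = -(6491/99)    [QR: both ≡ 3 mod 4, sign flips]
  = -(56/99)    [6491 ≡ 56 mod 99]
  = (7/99)    [99 ≡ 3 mod 8 ⇒ (2/99)^3 = -1]
  = -(99/7)    [QR: both ≡ 3 mod 4, sign flips]
  = -(1/7)    [99 ≡ 1 mod 7]
  = -1    [(1/7) = 1]
Product: (1)·(-1) = -1.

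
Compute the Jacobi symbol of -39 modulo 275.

1

(-39 / 275)
  = (236 / 275)    [-39 ≡ 236 mod 275]
  = (59 / 275)    [275 ≡ 3 mod 8 ⇒ (2 / 275)^2 = +1]
  = -(275 / 59)    [QR: both ≡ 3 mod 4, sign flips]
  = -(39 / 59)    [275 ≡ 39 mod 59]
  = (59 / 39)    [QR: both ≡ 3 mod 4, sign flips]
  = (20 / 39)    [59 ≡ 20 mod 39]
  = (5 / 39)    [39 ≡ 7 mod 8 ⇒ (2 / 39)^2 = +1]
  = (39 / 5)    [QR: 5 ≡ 1 mod 4, sign kept]
  = (4 / 5)    [39 ≡ 4 mod 5]
  = (1 / 5)    [5 ≡ 5 mod 8 ⇒ (2 / 5)^2 = +1]
  = 1    [(1 / 5) = 1]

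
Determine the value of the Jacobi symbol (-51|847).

-1

(-51|847)
  = -(51|847)    [847 ≡ 3 mod 4 ⇒ (-1|847) = -1]
  = (847|51)    [QR: both ≡ 3 mod 4, sign flips]
  = (31|51)    [847 ≡ 31 mod 51]
  = -(51|31)    [QR: both ≡ 3 mod 4, sign flips]
  = -(20|31)    [51 ≡ 20 mod 31]
  = -(5|31)    [31 ≡ 7 mod 8 ⇒ (2|31)^2 = +1]
  = -(31|5)    [QR: 5 ≡ 1 mod 4, sign kept]
  = -(1|5)    [31 ≡ 1 mod 5]
  = -1    [(1|5) = 1]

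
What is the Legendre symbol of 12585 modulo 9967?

1

Reduce the numerator: 12585 ≡ 2618 (mod 9967), so (12585/9967) = (2618/9967).
Factor out 2: 2618 = 2·1309. Since 9967 ≡ 7 (mod 8), (2/9967) = +1. Now have (1309/9967).
1309 ≡ 1 (mod 4), so quadratic reciprocity gives (1309/9967) = (9967/1309). Reduce: 9967 ≡ 804 (mod 1309). Now have (804/1309).
Factor out 2: 804 = 2^2·201. Since 1309 ≡ 5 (mod 8), (2/1309) = -1, and (2/1309)^2 = +1. Now have (201/1309).
201 ≡ 1 (mod 4), so quadratic reciprocity gives (201/1309) = (1309/201). Reduce: 1309 ≡ 103 (mod 201). Now have (103/201).
201 ≡ 1 (mod 4), so quadratic reciprocity gives (103/201) = (201/103). Reduce: 201 ≡ 98 (mod 103). Now have (98/103).
Factor out 2: 98 = 2·49. Since 103 ≡ 7 (mod 8), (2/103) = +1. Now have (49/103).
49 ≡ 1 (mod 4), so quadratic reciprocity gives (49/103) = (103/49). Reduce: 103 ≡ 5 (mod 49). Now have (5/49).
5 ≡ 1 (mod 4), so quadratic reciprocity gives (5/49) = (49/5). Reduce: 49 ≡ 4 (mod 5). Now have (4/5).
Factor out 2: 4 = 2^2. Since 5 ≡ 5 (mod 8), (2/5) = -1, and (2/5)^2 = +1. Now have (1/5).
(1/5) = 1. Collecting the sign factors: 1.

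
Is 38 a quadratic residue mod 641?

(38/641)
  = (19/641)    [641 ≡ 1 mod 8 ⇒ (2/641) = +1]
  = (641/19)    [QR: 641 ≡ 1 mod 4, sign kept]
  = (14/19)    [641 ≡ 14 mod 19]
  = -(7/19)    [19 ≡ 3 mod 8 ⇒ (2/19) = -1]
  = (19/7)    [QR: both ≡ 3 mod 4, sign flips]
  = (5/7)    [19 ≡ 5 mod 7]
  = (7/5)    [QR: 5 ≡ 1 mod 4, sign kept]
  = (2/5)    [7 ≡ 2 mod 5]
  = -(1/5)    [5 ≡ 5 mod 8 ⇒ (2/5) = -1]
  = -1    [(1/5) = 1]
(38/641) = -1, and 641 is prime, so 38 is not a quadratic residue mod 641.

no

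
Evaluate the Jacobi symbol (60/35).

0

(60/35)
  = (25/35)    [60 ≡ 25 mod 35]
  = (35/25)    [QR: 25 ≡ 1 mod 4, sign kept]
  = (10/25)    [35 ≡ 10 mod 25]
  = (5/25)    [25 ≡ 1 mod 8 ⇒ (2/25) = +1]
  = (25/5)    [QR: 5 ≡ 1 mod 4, sign kept]
  = (0/5)    [25 ≡ 0 mod 5]
  = 0    [numerator 0, gcd > 1]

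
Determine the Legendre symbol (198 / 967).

Factor out 2: 198 = 2·99. Since 967 ≡ 7 (mod 8), (2 / 967) = +1. Now have (99 / 967).
Both 99 ≡ 3 and 967 ≡ 3 (mod 4), so reciprocity gives (99 / 967) = -(967 / 99). Reduce: 967 ≡ 76 (mod 99). Now have -(76 / 99).
Factor out 2: 76 = 2^2·19. Since 99 ≡ 3 (mod 8), (2 / 99) = -1, and (2 / 99)^2 = +1. Now have -(19 / 99).
Both 19 ≡ 3 and 99 ≡ 3 (mod 4), so reciprocity gives (19 / 99) = -(99 / 19). Reduce: 99 ≡ 4 (mod 19). Now have (4 / 19).
Factor out 2: 4 = 2^2. Since 19 ≡ 3 (mod 8), (2 / 19) = -1, and (2 / 19)^2 = +1. Now have (1 / 19).
(1 / 19) = 1. Collecting the sign factors: 1.

1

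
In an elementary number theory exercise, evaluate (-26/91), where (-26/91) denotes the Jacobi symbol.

(-26/91)
  = -(26/91)    [91 ≡ 3 mod 4 ⇒ (-1/91) = -1]
  = (13/91)    [91 ≡ 3 mod 8 ⇒ (2/91) = -1]
  = (91/13)    [QR: 13 ≡ 1 mod 4, sign kept]
  = (0/13)    [91 ≡ 0 mod 13]
  = 0    [numerator 0, gcd > 1]

0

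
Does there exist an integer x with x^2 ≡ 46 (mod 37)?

Reduce the numerator: 46 ≡ 9 (mod 37), so (46|37) = (9|37).
9 ≡ 1 (mod 4), so quadratic reciprocity gives (9|37) = (37|9). Reduce: 37 ≡ 1 (mod 9). Now have (1|9).
(1|9) = 1. Collecting the sign factors: 1.
(46|37) = 1, and 37 is prime, so 46 is a quadratic residue mod 37.

yes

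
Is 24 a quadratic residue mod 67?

yes

Factor out 2: 24 = 2^3·3. Since 67 ≡ 3 (mod 8), (2/67) = -1, and (2/67)^3 = -1. Now have -(3/67).
Both 3 ≡ 3 and 67 ≡ 3 (mod 4), so reciprocity gives (3/67) = -(67/3). Reduce: 67 ≡ 1 (mod 3). Now have (1/3).
(1/3) = 1. Collecting the sign factors: 1.
The Legendre symbol is 1, so x^2 ≡ 24 (mod 67) has solution.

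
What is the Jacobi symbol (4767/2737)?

0

(4767/2737)
  = (2030/2737)    [4767 ≡ 2030 mod 2737]
  = (1015/2737)    [2737 ≡ 1 mod 8 ⇒ (2/2737) = +1]
  = (2737/1015)    [QR: 2737 ≡ 1 mod 4, sign kept]
  = (707/1015)    [2737 ≡ 707 mod 1015]
  = -(1015/707)    [QR: both ≡ 3 mod 4, sign flips]
  = -(308/707)    [1015 ≡ 308 mod 707]
  = -(77/707)    [707 ≡ 3 mod 8 ⇒ (2/707)^2 = +1]
  = -(707/77)    [QR: 77 ≡ 1 mod 4, sign kept]
  = -(14/77)    [707 ≡ 14 mod 77]
  = (7/77)    [77 ≡ 5 mod 8 ⇒ (2/77) = -1]
  = (77/7)    [QR: 77 ≡ 1 mod 4, sign kept]
  = (0/7)    [77 ≡ 0 mod 7]
  = 0    [numerator 0, gcd > 1]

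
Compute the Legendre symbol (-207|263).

-1

Reduce the numerator: -207 ≡ 56 (mod 263), so (-207|263) = (56|263).
Factor out 2: 56 = 2^3·7. Since 263 ≡ 7 (mod 8), (2|263) = +1, and (2|263)^3 = +1. Now have (7|263).
Both 7 ≡ 3 and 263 ≡ 3 (mod 4), so reciprocity gives (7|263) = -(263|7). Reduce: 263 ≡ 4 (mod 7). Now have -(4|7).
Factor out 2: 4 = 2^2. Since 7 ≡ 7 (mod 8), (2|7) = +1, and (2|7)^2 = +1. Now have -(1|7).
(1|7) = 1. Collecting the sign factors: -1.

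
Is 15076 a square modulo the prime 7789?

Reduce the numerator: 15076 ≡ 7287 (mod 7789), so (15076|7789) = (7287|7789).
7789 ≡ 1 (mod 4), so quadratic reciprocity gives (7287|7789) = (7789|7287). Reduce: 7789 ≡ 502 (mod 7287). Now have (502|7287).
Factor out 2: 502 = 2·251. Since 7287 ≡ 7 (mod 8), (2|7287) = +1. Now have (251|7287).
Both 251 ≡ 3 and 7287 ≡ 3 (mod 4), so reciprocity gives (251|7287) = -(7287|251). Reduce: 7287 ≡ 8 (mod 251). Now have -(8|251).
Factor out 2: 8 = 2^3. Since 251 ≡ 3 (mod 8), (2|251) = -1, and (2|251)^3 = -1. Now have (1|251).
(1|251) = 1. Collecting the sign factors: 1.
The Legendre symbol is 1, so x^2 ≡ 15076 (mod 7789) has solution.

yes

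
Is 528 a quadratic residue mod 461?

(528|461)
  = (67|461)    [528 ≡ 67 mod 461]
  = (461|67)    [QR: 461 ≡ 1 mod 4, sign kept]
  = (59|67)    [461 ≡ 59 mod 67]
  = -(67|59)    [QR: both ≡ 3 mod 4, sign flips]
  = -(8|59)    [67 ≡ 8 mod 59]
  = (1|59)    [59 ≡ 3 mod 8 ⇒ (2|59)^3 = -1]
  = 1    [(1|59) = 1]
The Legendre symbol is 1, so x^2 ≡ 528 (mod 461) has solution.

yes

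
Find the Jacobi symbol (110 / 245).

Factor out 2: 110 = 2·55. Since 245 ≡ 5 (mod 8), (2 / 245) = -1. Now have -(55 / 245).
245 ≡ 1 (mod 4), so quadratic reciprocity gives (55 / 245) = (245 / 55). Reduce: 245 ≡ 25 (mod 55). Now have -(25 / 55).
25 ≡ 1 (mod 4), so quadratic reciprocity gives (25 / 55) = (55 / 25). Reduce: 55 ≡ 5 (mod 25). Now have -(5 / 25).
5 ≡ 1 (mod 4), so quadratic reciprocity gives (5 / 25) = (25 / 5). Reduce: 25 ≡ 0 (mod 5). Now have -(0 / 5).
The numerator is now 0 with denominator 5 > 1: the symbol is 0.

0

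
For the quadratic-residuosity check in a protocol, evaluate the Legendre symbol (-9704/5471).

1

(-9704/5471)
  = (1238/5471)    [-9704 ≡ 1238 mod 5471]
  = (619/5471)    [5471 ≡ 7 mod 8 ⇒ (2/5471) = +1]
  = -(5471/619)    [QR: both ≡ 3 mod 4, sign flips]
  = -(519/619)    [5471 ≡ 519 mod 619]
  = (619/519)    [QR: both ≡ 3 mod 4, sign flips]
  = (100/519)    [619 ≡ 100 mod 519]
  = (25/519)    [519 ≡ 7 mod 8 ⇒ (2/519)^2 = +1]
  = (519/25)    [QR: 25 ≡ 1 mod 4, sign kept]
  = (19/25)    [519 ≡ 19 mod 25]
  = (25/19)    [QR: 25 ≡ 1 mod 4, sign kept]
  = (6/19)    [25 ≡ 6 mod 19]
  = -(3/19)    [19 ≡ 3 mod 8 ⇒ (2/19) = -1]
  = (19/3)    [QR: both ≡ 3 mod 4, sign flips]
  = (1/3)    [19 ≡ 1 mod 3]
  = 1    [(1/3) = 1]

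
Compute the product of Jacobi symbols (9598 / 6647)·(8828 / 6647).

1

By multiplicativity, (9598·8828 / 6647) = (9598 / 6647)·(8828 / 6647).
First factor (9598 / 6647):
(9598 / 6647)
  = (2951 / 6647)    [9598 ≡ 2951 mod 6647]
  = -(6647 / 2951)    [QR: both ≡ 3 mod 4, sign flips]
  = -(745 / 2951)    [6647 ≡ 745 mod 2951]
  = -(2951 / 745)    [QR: 745 ≡ 1 mod 4, sign kept]
  = -(716 / 745)    [2951 ≡ 716 mod 745]
  = -(179 / 745)    [745 ≡ 1 mod 8 ⇒ (2 / 745)^2 = +1]
  = -(745 / 179)    [QR: 745 ≡ 1 mod 4, sign kept]
  = -(29 / 179)    [745 ≡ 29 mod 179]
  = -(179 / 29)    [QR: 29 ≡ 1 mod 4, sign kept]
  = -(5 / 29)    [179 ≡ 5 mod 29]
  = -(29 / 5)    [QR: 5 ≡ 1 mod 4, sign kept]
  = -(4 / 5)    [29 ≡ 4 mod 5]
  = -(1 / 5)    [5 ≡ 5 mod 8 ⇒ (2 / 5)^2 = +1]
  = -1    [(1 / 5) = 1]
Second factor (8828 / 6647):
(8828 / 6647)
  = (2181 / 6647)    [8828 ≡ 2181 mod 6647]
  = (6647 / 2181)    [QR: 2181 ≡ 1 mod 4, sign kept]
  = (104 / 2181)    [6647 ≡ 104 mod 2181]
  = -(13 / 2181)    [2181 ≡ 5 mod 8 ⇒ (2 / 2181)^3 = -1]
  = -(2181 / 13)    [QR: 13 ≡ 1 mod 4, sign kept]
  = -(10 / 13)    [2181 ≡ 10 mod 13]
  = (5 / 13)    [13 ≡ 5 mod 8 ⇒ (2 / 13) = -1]
  = (13 / 5)    [QR: 5 ≡ 1 mod 4, sign kept]
  = (3 / 5)    [13 ≡ 3 mod 5]
  = (5 / 3)    [QR: 5 ≡ 1 mod 4, sign kept]
  = (2 / 3)    [5 ≡ 2 mod 3]
  = -(1 / 3)    [3 ≡ 3 mod 8 ⇒ (2 / 3) = -1]
  = -1    [(1 / 3) = 1]
Product: (-1)·(-1) = 1.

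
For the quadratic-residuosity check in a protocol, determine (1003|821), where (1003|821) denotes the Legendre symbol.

Reduce the numerator: 1003 ≡ 182 (mod 821), so (1003|821) = (182|821).
Factor out 2: 182 = 2·91. Since 821 ≡ 5 (mod 8), (2|821) = -1. Now have -(91|821).
821 ≡ 1 (mod 4), so quadratic reciprocity gives (91|821) = (821|91). Reduce: 821 ≡ 2 (mod 91). Now have -(2|91).
Factor out 2: 2 = 2. Since 91 ≡ 3 (mod 8), (2|91) = -1. Now have (1|91).
(1|91) = 1. Collecting the sign factors: 1.

1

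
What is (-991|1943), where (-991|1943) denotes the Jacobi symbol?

1

Pull out -1: (-991|1943) = (-1|1943)·(991|1943). Since 1943 ≡ 3 (mod 4), (-1|1943) = -1. Now have -(991|1943).
Both 991 ≡ 3 and 1943 ≡ 3 (mod 4), so reciprocity gives (991|1943) = -(1943|991). Reduce: 1943 ≡ 952 (mod 991). Now have (952|991).
Factor out 2: 952 = 2^3·119. Since 991 ≡ 7 (mod 8), (2|991) = +1, and (2|991)^3 = +1. Now have (119|991).
Both 119 ≡ 3 and 991 ≡ 3 (mod 4), so reciprocity gives (119|991) = -(991|119). Reduce: 991 ≡ 39 (mod 119). Now have -(39|119).
Both 39 ≡ 3 and 119 ≡ 3 (mod 4), so reciprocity gives (39|119) = -(119|39). Reduce: 119 ≡ 2 (mod 39). Now have (2|39).
Factor out 2: 2 = 2. Since 39 ≡ 7 (mod 8), (2|39) = +1. Now have (1|39).
(1|39) = 1. Collecting the sign factors: 1.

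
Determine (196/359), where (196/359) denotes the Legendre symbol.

Factor out 2: 196 = 2^2·49. Since 359 ≡ 7 (mod 8), (2/359) = +1, and (2/359)^2 = +1. Now have (49/359).
49 ≡ 1 (mod 4), so quadratic reciprocity gives (49/359) = (359/49). Reduce: 359 ≡ 16 (mod 49). Now have (16/49).
Factor out 2: 16 = 2^4. Since 49 ≡ 1 (mod 8), (2/49) = +1, and (2/49)^4 = +1. Now have (1/49).
(1/49) = 1. Collecting the sign factors: 1.

1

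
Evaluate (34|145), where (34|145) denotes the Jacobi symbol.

Factor out 2: 34 = 2·17. Since 145 ≡ 1 (mod 8), (2|145) = +1. Now have (17|145).
17 ≡ 1 (mod 4), so quadratic reciprocity gives (17|145) = (145|17). Reduce: 145 ≡ 9 (mod 17). Now have (9|17).
9 ≡ 1 (mod 4), so quadratic reciprocity gives (9|17) = (17|9). Reduce: 17 ≡ 8 (mod 9). Now have (8|9).
Factor out 2: 8 = 2^3. Since 9 ≡ 1 (mod 8), (2|9) = +1, and (2|9)^3 = +1. Now have (1|9).
(1|9) = 1. Collecting the sign factors: 1.

1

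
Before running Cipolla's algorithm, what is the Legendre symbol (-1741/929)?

(-1741/929)
  = (1741/929)    [929 ≡ 1 mod 4 ⇒ (-1/929) = +1]
  = (812/929)    [1741 ≡ 812 mod 929]
  = (203/929)    [929 ≡ 1 mod 8 ⇒ (2/929)^2 = +1]
  = (929/203)    [QR: 929 ≡ 1 mod 4, sign kept]
  = (117/203)    [929 ≡ 117 mod 203]
  = (203/117)    [QR: 117 ≡ 1 mod 4, sign kept]
  = (86/117)    [203 ≡ 86 mod 117]
  = -(43/117)    [117 ≡ 5 mod 8 ⇒ (2/117) = -1]
  = -(117/43)    [QR: 117 ≡ 1 mod 4, sign kept]
  = -(31/43)    [117 ≡ 31 mod 43]
  = (43/31)    [QR: both ≡ 3 mod 4, sign flips]
  = (12/31)    [43 ≡ 12 mod 31]
  = (3/31)    [31 ≡ 7 mod 8 ⇒ (2/31)^2 = +1]
  = -(31/3)    [QR: both ≡ 3 mod 4, sign flips]
  = -(1/3)    [31 ≡ 1 mod 3]
  = -1    [(1/3) = 1]

-1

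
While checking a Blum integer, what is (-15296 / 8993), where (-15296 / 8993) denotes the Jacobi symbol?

(-15296 / 8993)
  = (15296 / 8993)    [8993 ≡ 1 mod 4 ⇒ (-1 / 8993) = +1]
  = (6303 / 8993)    [15296 ≡ 6303 mod 8993]
  = (8993 / 6303)    [QR: 8993 ≡ 1 mod 4, sign kept]
  = (2690 / 6303)    [8993 ≡ 2690 mod 6303]
  = (1345 / 6303)    [6303 ≡ 7 mod 8 ⇒ (2 / 6303) = +1]
  = (6303 / 1345)    [QR: 1345 ≡ 1 mod 4, sign kept]
  = (923 / 1345)    [6303 ≡ 923 mod 1345]
  = (1345 / 923)    [QR: 1345 ≡ 1 mod 4, sign kept]
  = (422 / 923)    [1345 ≡ 422 mod 923]
  = -(211 / 923)    [923 ≡ 3 mod 8 ⇒ (2 / 923) = -1]
  = (923 / 211)    [QR: both ≡ 3 mod 4, sign flips]
  = (79 / 211)    [923 ≡ 79 mod 211]
  = -(211 / 79)    [QR: both ≡ 3 mod 4, sign flips]
  = -(53 / 79)    [211 ≡ 53 mod 79]
  = -(79 / 53)    [QR: 53 ≡ 1 mod 4, sign kept]
  = -(26 / 53)    [79 ≡ 26 mod 53]
  = (13 / 53)    [53 ≡ 5 mod 8 ⇒ (2 / 53) = -1]
  = (53 / 13)    [QR: 13 ≡ 1 mod 4, sign kept]
  = (1 / 13)    [53 ≡ 1 mod 13]
  = 1    [(1 / 13) = 1]

1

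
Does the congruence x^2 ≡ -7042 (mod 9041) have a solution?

no

Reduce the numerator: -7042 ≡ 1999 (mod 9041), so (-7042/9041) = (1999/9041).
9041 ≡ 1 (mod 4), so quadratic reciprocity gives (1999/9041) = (9041/1999). Reduce: 9041 ≡ 1045 (mod 1999). Now have (1045/1999).
1045 ≡ 1 (mod 4), so quadratic reciprocity gives (1045/1999) = (1999/1045). Reduce: 1999 ≡ 954 (mod 1045). Now have (954/1045).
Factor out 2: 954 = 2·477. Since 1045 ≡ 5 (mod 8), (2/1045) = -1. Now have -(477/1045).
477 ≡ 1 (mod 4), so quadratic reciprocity gives (477/1045) = (1045/477). Reduce: 1045 ≡ 91 (mod 477). Now have -(91/477).
477 ≡ 1 (mod 4), so quadratic reciprocity gives (91/477) = (477/91). Reduce: 477 ≡ 22 (mod 91). Now have -(22/91).
Factor out 2: 22 = 2·11. Since 91 ≡ 3 (mod 8), (2/91) = -1. Now have (11/91).
Both 11 ≡ 3 and 91 ≡ 3 (mod 4), so reciprocity gives (11/91) = -(91/11). Reduce: 91 ≡ 3 (mod 11). Now have -(3/11).
Both 3 ≡ 3 and 11 ≡ 3 (mod 4), so reciprocity gives (3/11) = -(11/3). Reduce: 11 ≡ 2 (mod 3). Now have (2/3).
Factor out 2: 2 = 2. Since 3 ≡ 3 (mod 8), (2/3) = -1. Now have -(1/3).
(1/3) = 1. Collecting the sign factors: -1.
The Legendre symbol is -1, so x^2 ≡ -7042 (mod 9041) has no solution.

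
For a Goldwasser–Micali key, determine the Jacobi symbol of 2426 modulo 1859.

(2426/1859)
  = (567/1859)    [2426 ≡ 567 mod 1859]
  = -(1859/567)    [QR: both ≡ 3 mod 4, sign flips]
  = -(158/567)    [1859 ≡ 158 mod 567]
  = -(79/567)    [567 ≡ 7 mod 8 ⇒ (2/567) = +1]
  = (567/79)    [QR: both ≡ 3 mod 4, sign flips]
  = (14/79)    [567 ≡ 14 mod 79]
  = (7/79)    [79 ≡ 7 mod 8 ⇒ (2/79) = +1]
  = -(79/7)    [QR: both ≡ 3 mod 4, sign flips]
  = -(2/7)    [79 ≡ 2 mod 7]
  = -(1/7)    [7 ≡ 7 mod 8 ⇒ (2/7) = +1]
  = -1    [(1/7) = 1]

-1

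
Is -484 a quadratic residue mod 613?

Reduce the numerator: -484 ≡ 129 (mod 613), so (-484/613) = (129/613).
129 ≡ 1 (mod 4), so quadratic reciprocity gives (129/613) = (613/129). Reduce: 613 ≡ 97 (mod 129). Now have (97/129).
97 ≡ 1 (mod 4), so quadratic reciprocity gives (97/129) = (129/97). Reduce: 129 ≡ 32 (mod 97). Now have (32/97).
Factor out 2: 32 = 2^5. Since 97 ≡ 1 (mod 8), (2/97) = +1, and (2/97)^5 = +1. Now have (1/97).
(1/97) = 1. Collecting the sign factors: 1.
The Legendre symbol is 1, so x^2 ≡ -484 (mod 613) has solution.

yes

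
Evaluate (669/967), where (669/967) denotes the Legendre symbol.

-1

669 ≡ 1 (mod 4), so quadratic reciprocity gives (669/967) = (967/669). Reduce: 967 ≡ 298 (mod 669). Now have (298/669).
Factor out 2: 298 = 2·149. Since 669 ≡ 5 (mod 8), (2/669) = -1. Now have -(149/669).
149 ≡ 1 (mod 4), so quadratic reciprocity gives (149/669) = (669/149). Reduce: 669 ≡ 73 (mod 149). Now have -(73/149).
73 ≡ 1 (mod 4), so quadratic reciprocity gives (73/149) = (149/73). Reduce: 149 ≡ 3 (mod 73). Now have -(3/73).
73 ≡ 1 (mod 4), so quadratic reciprocity gives (3/73) = (73/3). Reduce: 73 ≡ 1 (mod 3). Now have -(1/3).
(1/3) = 1. Collecting the sign factors: -1.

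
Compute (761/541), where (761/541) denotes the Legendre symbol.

-1

Reduce the numerator: 761 ≡ 220 (mod 541), so (761/541) = (220/541).
Factor out 2: 220 = 2^2·55. Since 541 ≡ 5 (mod 8), (2/541) = -1, and (2/541)^2 = +1. Now have (55/541).
541 ≡ 1 (mod 4), so quadratic reciprocity gives (55/541) = (541/55). Reduce: 541 ≡ 46 (mod 55). Now have (46/55).
Factor out 2: 46 = 2·23. Since 55 ≡ 7 (mod 8), (2/55) = +1. Now have (23/55).
Both 23 ≡ 3 and 55 ≡ 3 (mod 4), so reciprocity gives (23/55) = -(55/23). Reduce: 55 ≡ 9 (mod 23). Now have -(9/23).
9 ≡ 1 (mod 4), so quadratic reciprocity gives (9/23) = (23/9). Reduce: 23 ≡ 5 (mod 9). Now have -(5/9).
5 ≡ 1 (mod 4), so quadratic reciprocity gives (5/9) = (9/5). Reduce: 9 ≡ 4 (mod 5). Now have -(4/5).
Factor out 2: 4 = 2^2. Since 5 ≡ 5 (mod 8), (2/5) = -1, and (2/5)^2 = +1. Now have -(1/5).
(1/5) = 1. Collecting the sign factors: -1.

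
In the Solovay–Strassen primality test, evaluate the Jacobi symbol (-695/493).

1

(-695/493)
  = (695/493)    [493 ≡ 1 mod 4 ⇒ (-1/493) = +1]
  = (202/493)    [695 ≡ 202 mod 493]
  = -(101/493)    [493 ≡ 5 mod 8 ⇒ (2/493) = -1]
  = -(493/101)    [QR: 101 ≡ 1 mod 4, sign kept]
  = -(89/101)    [493 ≡ 89 mod 101]
  = -(101/89)    [QR: 89 ≡ 1 mod 4, sign kept]
  = -(12/89)    [101 ≡ 12 mod 89]
  = -(3/89)    [89 ≡ 1 mod 8 ⇒ (2/89)^2 = +1]
  = -(89/3)    [QR: 89 ≡ 1 mod 4, sign kept]
  = -(2/3)    [89 ≡ 2 mod 3]
  = (1/3)    [3 ≡ 3 mod 8 ⇒ (2/3) = -1]
  = 1    [(1/3) = 1]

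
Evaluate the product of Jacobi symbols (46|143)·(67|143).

-1

By multiplicativity, (46·67|143) = (46|143)·(67|143).
First factor (46|143):
(46|143)
  = (23|143)    [143 ≡ 7 mod 8 ⇒ (2|143) = +1]
  = -(143|23)    [QR: both ≡ 3 mod 4, sign flips]
  = -(5|23)    [143 ≡ 5 mod 23]
  = -(23|5)    [QR: 5 ≡ 1 mod 4, sign kept]
  = -(3|5)    [23 ≡ 3 mod 5]
  = -(5|3)    [QR: 5 ≡ 1 mod 4, sign kept]
  = -(2|3)    [5 ≡ 2 mod 3]
  = (1|3)    [3 ≡ 3 mod 8 ⇒ (2|3) = -1]
  = 1    [(1|3) = 1]
Second factor (67|143):
(67|143)
  = -(143|67)    [QR: both ≡ 3 mod 4, sign flips]
  = -(9|67)    [143 ≡ 9 mod 67]
  = -(67|9)    [QR: 9 ≡ 1 mod 4, sign kept]
  = -(4|9)    [67 ≡ 4 mod 9]
  = -(1|9)    [9 ≡ 1 mod 8 ⇒ (2|9)^2 = +1]
  = -1    [(1|9) = 1]
Product: (1)·(-1) = -1.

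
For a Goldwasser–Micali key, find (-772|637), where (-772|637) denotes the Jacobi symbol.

Pull out -1: (-772|637) = (-1|637)·(772|637). Since 637 ≡ 1 (mod 4), (-1|637) = +1. Now have (772|637).
Reduce the numerator: 772 ≡ 135 (mod 637), so (772|637) = (135|637).
637 ≡ 1 (mod 4), so quadratic reciprocity gives (135|637) = (637|135). Reduce: 637 ≡ 97 (mod 135). Now have (97|135).
97 ≡ 1 (mod 4), so quadratic reciprocity gives (97|135) = (135|97). Reduce: 135 ≡ 38 (mod 97). Now have (38|97).
Factor out 2: 38 = 2·19. Since 97 ≡ 1 (mod 8), (2|97) = +1. Now have (19|97).
97 ≡ 1 (mod 4), so quadratic reciprocity gives (19|97) = (97|19). Reduce: 97 ≡ 2 (mod 19). Now have (2|19).
Factor out 2: 2 = 2. Since 19 ≡ 3 (mod 8), (2|19) = -1. Now have -(1|19).
(1|19) = 1. Collecting the sign factors: -1.

-1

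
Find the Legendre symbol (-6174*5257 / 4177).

By multiplicativity, (-6174·5257 / 4177) = (-6174 / 4177)·(5257 / 4177).
First factor (-6174 / 4177):
Reduce the numerator: -6174 ≡ 2180 (mod 4177), so (-6174 / 4177) = (2180 / 4177).
Factor out 2: 2180 = 2^2·545. Since 4177 ≡ 1 (mod 8), (2 / 4177) = +1, and (2 / 4177)^2 = +1. Now have (545 / 4177).
545 ≡ 1 (mod 4), so quadratic reciprocity gives (545 / 4177) = (4177 / 545). Reduce: 4177 ≡ 362 (mod 545). Now have (362 / 545).
Factor out 2: 362 = 2·181. Since 545 ≡ 1 (mod 8), (2 / 545) = +1. Now have (181 / 545).
181 ≡ 1 (mod 4), so quadratic reciprocity gives (181 / 545) = (545 / 181). Reduce: 545 ≡ 2 (mod 181). Now have (2 / 181).
Factor out 2: 2 = 2. Since 181 ≡ 5 (mod 8), (2 / 181) = -1. Now have -(1 / 181).
(1 / 181) = 1. Collecting the sign factors: -1.
Second factor (5257 / 4177):
Reduce the numerator: 5257 ≡ 1080 (mod 4177), so (5257 / 4177) = (1080 / 4177).
Factor out 2: 1080 = 2^3·135. Since 4177 ≡ 1 (mod 8), (2 / 4177) = +1, and (2 / 4177)^3 = +1. Now have (135 / 4177).
4177 ≡ 1 (mod 4), so quadratic reciprocity gives (135 / 4177) = (4177 / 135). Reduce: 4177 ≡ 127 (mod 135). Now have (127 / 135).
Both 127 ≡ 3 and 135 ≡ 3 (mod 4), so reciprocity gives (127 / 135) = -(135 / 127). Reduce: 135 ≡ 8 (mod 127). Now have -(8 / 127).
Factor out 2: 8 = 2^3. Since 127 ≡ 7 (mod 8), (2 / 127) = +1, and (2 / 127)^3 = +1. Now have -(1 / 127).
(1 / 127) = 1. Collecting the sign factors: -1.
Product: (-1)·(-1) = 1.

1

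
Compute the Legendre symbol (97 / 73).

1

(97 / 73)
  = (24 / 73)    [97 ≡ 24 mod 73]
  = (3 / 73)    [73 ≡ 1 mod 8 ⇒ (2 / 73)^3 = +1]
  = (73 / 3)    [QR: 73 ≡ 1 mod 4, sign kept]
  = (1 / 3)    [73 ≡ 1 mod 3]
  = 1    [(1 / 3) = 1]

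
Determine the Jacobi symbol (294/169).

Reduce the numerator: 294 ≡ 125 (mod 169), so (294/169) = (125/169).
125 ≡ 1 (mod 4), so quadratic reciprocity gives (125/169) = (169/125). Reduce: 169 ≡ 44 (mod 125). Now have (44/125).
Factor out 2: 44 = 2^2·11. Since 125 ≡ 5 (mod 8), (2/125) = -1, and (2/125)^2 = +1. Now have (11/125).
125 ≡ 1 (mod 4), so quadratic reciprocity gives (11/125) = (125/11). Reduce: 125 ≡ 4 (mod 11). Now have (4/11).
Factor out 2: 4 = 2^2. Since 11 ≡ 3 (mod 8), (2/11) = -1, and (2/11)^2 = +1. Now have (1/11).
(1/11) = 1. Collecting the sign factors: 1.

1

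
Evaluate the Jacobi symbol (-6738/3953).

(-6738/3953)
  = (1168/3953)    [-6738 ≡ 1168 mod 3953]
  = (73/3953)    [3953 ≡ 1 mod 8 ⇒ (2/3953)^4 = +1]
  = (3953/73)    [QR: 73 ≡ 1 mod 4, sign kept]
  = (11/73)    [3953 ≡ 11 mod 73]
  = (73/11)    [QR: 73 ≡ 1 mod 4, sign kept]
  = (7/11)    [73 ≡ 7 mod 11]
  = -(11/7)    [QR: both ≡ 3 mod 4, sign flips]
  = -(4/7)    [11 ≡ 4 mod 7]
  = -(1/7)    [7 ≡ 7 mod 8 ⇒ (2/7)^2 = +1]
  = -1    [(1/7) = 1]

-1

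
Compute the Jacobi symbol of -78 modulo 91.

(-78 / 91)
  = (13 / 91)    [-78 ≡ 13 mod 91]
  = (91 / 13)    [QR: 13 ≡ 1 mod 4, sign kept]
  = (0 / 13)    [91 ≡ 0 mod 13]
  = 0    [numerator 0, gcd > 1]

0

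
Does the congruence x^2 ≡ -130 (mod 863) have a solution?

Reduce the numerator: -130 ≡ 733 (mod 863), so (-130/863) = (733/863).
733 ≡ 1 (mod 4), so quadratic reciprocity gives (733/863) = (863/733). Reduce: 863 ≡ 130 (mod 733). Now have (130/733).
Factor out 2: 130 = 2·65. Since 733 ≡ 5 (mod 8), (2/733) = -1. Now have -(65/733).
65 ≡ 1 (mod 4), so quadratic reciprocity gives (65/733) = (733/65). Reduce: 733 ≡ 18 (mod 65). Now have -(18/65).
Factor out 2: 18 = 2·9. Since 65 ≡ 1 (mod 8), (2/65) = +1. Now have -(9/65).
9 ≡ 1 (mod 4), so quadratic reciprocity gives (9/65) = (65/9). Reduce: 65 ≡ 2 (mod 9). Now have -(2/9).
Factor out 2: 2 = 2. Since 9 ≡ 1 (mod 8), (2/9) = +1. Now have -(1/9).
(1/9) = 1. Collecting the sign factors: -1.
(-130/863) = -1, and 863 is prime, so -130 is not a quadratic residue mod 863.

no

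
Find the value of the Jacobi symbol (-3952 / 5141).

(-3952 / 5141)
  = (3952 / 5141)    [5141 ≡ 1 mod 4 ⇒ (-1 / 5141) = +1]
  = (247 / 5141)    [5141 ≡ 5 mod 8 ⇒ (2 / 5141)^4 = +1]
  = (5141 / 247)    [QR: 5141 ≡ 1 mod 4, sign kept]
  = (201 / 247)    [5141 ≡ 201 mod 247]
  = (247 / 201)    [QR: 201 ≡ 1 mod 4, sign kept]
  = (46 / 201)    [247 ≡ 46 mod 201]
  = (23 / 201)    [201 ≡ 1 mod 8 ⇒ (2 / 201) = +1]
  = (201 / 23)    [QR: 201 ≡ 1 mod 4, sign kept]
  = (17 / 23)    [201 ≡ 17 mod 23]
  = (23 / 17)    [QR: 17 ≡ 1 mod 4, sign kept]
  = (6 / 17)    [23 ≡ 6 mod 17]
  = (3 / 17)    [17 ≡ 1 mod 8 ⇒ (2 / 17) = +1]
  = (17 / 3)    [QR: 17 ≡ 1 mod 4, sign kept]
  = (2 / 3)    [17 ≡ 2 mod 3]
  = -(1 / 3)    [3 ≡ 3 mod 8 ⇒ (2 / 3) = -1]
  = -1    [(1 / 3) = 1]

-1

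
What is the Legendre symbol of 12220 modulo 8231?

Reduce the numerator: 12220 ≡ 3989 (mod 8231), so (12220/8231) = (3989/8231).
3989 ≡ 1 (mod 4), so quadratic reciprocity gives (3989/8231) = (8231/3989). Reduce: 8231 ≡ 253 (mod 3989). Now have (253/3989).
253 ≡ 1 (mod 4), so quadratic reciprocity gives (253/3989) = (3989/253). Reduce: 3989 ≡ 194 (mod 253). Now have (194/253).
Factor out 2: 194 = 2·97. Since 253 ≡ 5 (mod 8), (2/253) = -1. Now have -(97/253).
97 ≡ 1 (mod 4), so quadratic reciprocity gives (97/253) = (253/97). Reduce: 253 ≡ 59 (mod 97). Now have -(59/97).
97 ≡ 1 (mod 4), so quadratic reciprocity gives (59/97) = (97/59). Reduce: 97 ≡ 38 (mod 59). Now have -(38/59).
Factor out 2: 38 = 2·19. Since 59 ≡ 3 (mod 8), (2/59) = -1. Now have (19/59).
Both 19 ≡ 3 and 59 ≡ 3 (mod 4), so reciprocity gives (19/59) = -(59/19). Reduce: 59 ≡ 2 (mod 19). Now have -(2/19).
Factor out 2: 2 = 2. Since 19 ≡ 3 (mod 8), (2/19) = -1. Now have (1/19).
(1/19) = 1. Collecting the sign factors: 1.

1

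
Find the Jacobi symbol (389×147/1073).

By multiplicativity, (389·147/1073) = (389/1073)·(147/1073).
First factor (389/1073):
389 ≡ 1 (mod 4), so quadratic reciprocity gives (389/1073) = (1073/389). Reduce: 1073 ≡ 295 (mod 389). Now have (295/389).
389 ≡ 1 (mod 4), so quadratic reciprocity gives (295/389) = (389/295). Reduce: 389 ≡ 94 (mod 295). Now have (94/295).
Factor out 2: 94 = 2·47. Since 295 ≡ 7 (mod 8), (2/295) = +1. Now have (47/295).
Both 47 ≡ 3 and 295 ≡ 3 (mod 4), so reciprocity gives (47/295) = -(295/47). Reduce: 295 ≡ 13 (mod 47). Now have -(13/47).
13 ≡ 1 (mod 4), so quadratic reciprocity gives (13/47) = (47/13). Reduce: 47 ≡ 8 (mod 13). Now have -(8/13).
Factor out 2: 8 = 2^3. Since 13 ≡ 5 (mod 8), (2/13) = -1, and (2/13)^3 = -1. Now have (1/13).
(1/13) = 1. Collecting the sign factors: 1.
Second factor (147/1073):
1073 ≡ 1 (mod 4), so quadratic reciprocity gives (147/1073) = (1073/147). Reduce: 1073 ≡ 44 (mod 147). Now have (44/147).
Factor out 2: 44 = 2^2·11. Since 147 ≡ 3 (mod 8), (2/147) = -1, and (2/147)^2 = +1. Now have (11/147).
Both 11 ≡ 3 and 147 ≡ 3 (mod 4), so reciprocity gives (11/147) = -(147/11). Reduce: 147 ≡ 4 (mod 11). Now have -(4/11).
Factor out 2: 4 = 2^2. Since 11 ≡ 3 (mod 8), (2/11) = -1, and (2/11)^2 = +1. Now have -(1/11).
(1/11) = 1. Collecting the sign factors: -1.
Product: (1)·(-1) = -1.

-1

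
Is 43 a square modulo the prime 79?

(43|79)
  = -(79|43)    [QR: both ≡ 3 mod 4, sign flips]
  = -(36|43)    [79 ≡ 36 mod 43]
  = -(9|43)    [43 ≡ 3 mod 8 ⇒ (2|43)^2 = +1]
  = -(43|9)    [QR: 9 ≡ 1 mod 4, sign kept]
  = -(7|9)    [43 ≡ 7 mod 9]
  = -(9|7)    [QR: 9 ≡ 1 mod 4, sign kept]
  = -(2|7)    [9 ≡ 2 mod 7]
  = -(1|7)    [7 ≡ 7 mod 8 ⇒ (2|7) = +1]
  = -1    [(1|7) = 1]
The Legendre symbol is -1, so x^2 ≡ 43 (mod 79) has no solution.

no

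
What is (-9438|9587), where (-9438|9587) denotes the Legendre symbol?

-1

(-9438|9587)
  = (149|9587)    [-9438 ≡ 149 mod 9587]
  = (9587|149)    [QR: 149 ≡ 1 mod 4, sign kept]
  = (51|149)    [9587 ≡ 51 mod 149]
  = (149|51)    [QR: 149 ≡ 1 mod 4, sign kept]
  = (47|51)    [149 ≡ 47 mod 51]
  = -(51|47)    [QR: both ≡ 3 mod 4, sign flips]
  = -(4|47)    [51 ≡ 4 mod 47]
  = -(1|47)    [47 ≡ 7 mod 8 ⇒ (2|47)^2 = +1]
  = -1    [(1|47) = 1]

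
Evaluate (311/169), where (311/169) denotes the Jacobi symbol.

Reduce the numerator: 311 ≡ 142 (mod 169), so (311/169) = (142/169).
Factor out 2: 142 = 2·71. Since 169 ≡ 1 (mod 8), (2/169) = +1. Now have (71/169).
169 ≡ 1 (mod 4), so quadratic reciprocity gives (71/169) = (169/71). Reduce: 169 ≡ 27 (mod 71). Now have (27/71).
Both 27 ≡ 3 and 71 ≡ 3 (mod 4), so reciprocity gives (27/71) = -(71/27). Reduce: 71 ≡ 17 (mod 27). Now have -(17/27).
17 ≡ 1 (mod 4), so quadratic reciprocity gives (17/27) = (27/17). Reduce: 27 ≡ 10 (mod 17). Now have -(10/17).
Factor out 2: 10 = 2·5. Since 17 ≡ 1 (mod 8), (2/17) = +1. Now have -(5/17).
5 ≡ 1 (mod 4), so quadratic reciprocity gives (5/17) = (17/5). Reduce: 17 ≡ 2 (mod 5). Now have -(2/5).
Factor out 2: 2 = 2. Since 5 ≡ 5 (mod 8), (2/5) = -1. Now have (1/5).
(1/5) = 1. Collecting the sign factors: 1.

1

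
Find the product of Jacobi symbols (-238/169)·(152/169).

By multiplicativity, (-238·152/169) = (-238/169)·(152/169).
First factor (-238/169):
Reduce the numerator: -238 ≡ 100 (mod 169), so (-238/169) = (100/169).
Factor out 2: 100 = 2^2·25. Since 169 ≡ 1 (mod 8), (2/169) = +1, and (2/169)^2 = +1. Now have (25/169).
25 ≡ 1 (mod 4), so quadratic reciprocity gives (25/169) = (169/25). Reduce: 169 ≡ 19 (mod 25). Now have (19/25).
25 ≡ 1 (mod 4), so quadratic reciprocity gives (19/25) = (25/19). Reduce: 25 ≡ 6 (mod 19). Now have (6/19).
Factor out 2: 6 = 2·3. Since 19 ≡ 3 (mod 8), (2/19) = -1. Now have -(3/19).
Both 3 ≡ 3 and 19 ≡ 3 (mod 4), so reciprocity gives (3/19) = -(19/3). Reduce: 19 ≡ 1 (mod 3). Now have (1/3).
(1/3) = 1. Collecting the sign factors: 1.
Second factor (152/169):
Factor out 2: 152 = 2^3·19. Since 169 ≡ 1 (mod 8), (2/169) = +1, and (2/169)^3 = +1. Now have (19/169).
169 ≡ 1 (mod 4), so quadratic reciprocity gives (19/169) = (169/19). Reduce: 169 ≡ 17 (mod 19). Now have (17/19).
17 ≡ 1 (mod 4), so quadratic reciprocity gives (17/19) = (19/17). Reduce: 19 ≡ 2 (mod 17). Now have (2/17).
Factor out 2: 2 = 2. Since 17 ≡ 1 (mod 8), (2/17) = +1. Now have (1/17).
(1/17) = 1. Collecting the sign factors: 1.
Product: (1)·(1) = 1.

1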